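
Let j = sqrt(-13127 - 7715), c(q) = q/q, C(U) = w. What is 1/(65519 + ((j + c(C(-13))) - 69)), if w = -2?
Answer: 65451/4283854243 - I*sqrt(20842)/4283854243 ≈ 1.5279e-5 - 3.37e-8*I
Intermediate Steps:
C(U) = -2
c(q) = 1
j = I*sqrt(20842) (j = sqrt(-20842) = I*sqrt(20842) ≈ 144.37*I)
1/(65519 + ((j + c(C(-13))) - 69)) = 1/(65519 + ((I*sqrt(20842) + 1) - 69)) = 1/(65519 + ((1 + I*sqrt(20842)) - 69)) = 1/(65519 + (-68 + I*sqrt(20842))) = 1/(65451 + I*sqrt(20842))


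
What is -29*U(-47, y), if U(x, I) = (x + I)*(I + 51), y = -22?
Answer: 58029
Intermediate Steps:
U(x, I) = (51 + I)*(I + x) (U(x, I) = (I + x)*(51 + I) = (51 + I)*(I + x))
-29*U(-47, y) = -29*((-22)² + 51*(-22) + 51*(-47) - 22*(-47)) = -29*(484 - 1122 - 2397 + 1034) = -29*(-2001) = 58029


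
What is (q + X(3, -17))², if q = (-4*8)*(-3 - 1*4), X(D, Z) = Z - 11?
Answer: 38416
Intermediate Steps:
X(D, Z) = -11 + Z
q = 224 (q = -32*(-3 - 4) = -32*(-7) = 224)
(q + X(3, -17))² = (224 + (-11 - 17))² = (224 - 28)² = 196² = 38416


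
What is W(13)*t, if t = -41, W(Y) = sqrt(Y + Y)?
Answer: -41*sqrt(26) ≈ -209.06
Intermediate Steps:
W(Y) = sqrt(2)*sqrt(Y) (W(Y) = sqrt(2*Y) = sqrt(2)*sqrt(Y))
W(13)*t = (sqrt(2)*sqrt(13))*(-41) = sqrt(26)*(-41) = -41*sqrt(26)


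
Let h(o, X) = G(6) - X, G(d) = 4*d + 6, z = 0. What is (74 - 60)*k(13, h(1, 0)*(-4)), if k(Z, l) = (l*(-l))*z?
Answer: 0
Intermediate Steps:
G(d) = 6 + 4*d
h(o, X) = 30 - X (h(o, X) = (6 + 4*6) - X = (6 + 24) - X = 30 - X)
k(Z, l) = 0 (k(Z, l) = (l*(-l))*0 = -l²*0 = 0)
(74 - 60)*k(13, h(1, 0)*(-4)) = (74 - 60)*0 = 14*0 = 0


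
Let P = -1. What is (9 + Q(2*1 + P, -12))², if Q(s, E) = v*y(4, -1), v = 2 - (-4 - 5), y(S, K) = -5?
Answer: 2116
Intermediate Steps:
v = 11 (v = 2 - 1*(-9) = 2 + 9 = 11)
Q(s, E) = -55 (Q(s, E) = 11*(-5) = -55)
(9 + Q(2*1 + P, -12))² = (9 - 55)² = (-46)² = 2116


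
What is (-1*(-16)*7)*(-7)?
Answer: -784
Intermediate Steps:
(-1*(-16)*7)*(-7) = (16*7)*(-7) = 112*(-7) = -784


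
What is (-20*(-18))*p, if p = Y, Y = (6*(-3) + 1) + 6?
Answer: -3960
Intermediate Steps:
Y = -11 (Y = (-18 + 1) + 6 = -17 + 6 = -11)
p = -11
(-20*(-18))*p = -20*(-18)*(-11) = 360*(-11) = -3960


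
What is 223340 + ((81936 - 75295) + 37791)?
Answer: 267772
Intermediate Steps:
223340 + ((81936 - 75295) + 37791) = 223340 + (6641 + 37791) = 223340 + 44432 = 267772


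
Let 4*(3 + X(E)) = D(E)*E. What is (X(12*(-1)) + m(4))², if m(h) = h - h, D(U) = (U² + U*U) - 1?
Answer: 746496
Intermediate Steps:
D(U) = -1 + 2*U² (D(U) = (U² + U²) - 1 = 2*U² - 1 = -1 + 2*U²)
m(h) = 0
X(E) = -3 + E*(-1 + 2*E²)/4 (X(E) = -3 + ((-1 + 2*E²)*E)/4 = -3 + (E*(-1 + 2*E²))/4 = -3 + E*(-1 + 2*E²)/4)
(X(12*(-1)) + m(4))² = ((-3 + (12*(-1))³/2 - 3*(-1)) + 0)² = ((-3 + (½)*(-12)³ - ¼*(-12)) + 0)² = ((-3 + (½)*(-1728) + 3) + 0)² = ((-3 - 864 + 3) + 0)² = (-864 + 0)² = (-864)² = 746496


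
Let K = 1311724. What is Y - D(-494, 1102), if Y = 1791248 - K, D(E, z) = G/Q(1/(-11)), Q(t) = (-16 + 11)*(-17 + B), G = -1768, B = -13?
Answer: 35965184/75 ≈ 4.7954e+5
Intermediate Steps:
Q(t) = 150 (Q(t) = (-16 + 11)*(-17 - 13) = -5*(-30) = 150)
D(E, z) = -884/75 (D(E, z) = -1768/150 = -1768*1/150 = -884/75)
Y = 479524 (Y = 1791248 - 1*1311724 = 1791248 - 1311724 = 479524)
Y - D(-494, 1102) = 479524 - 1*(-884/75) = 479524 + 884/75 = 35965184/75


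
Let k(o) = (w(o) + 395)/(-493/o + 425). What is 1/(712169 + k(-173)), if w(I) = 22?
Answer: 74018/52713397183 ≈ 1.4042e-6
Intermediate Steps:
k(o) = 417/(425 - 493/o) (k(o) = (22 + 395)/(-493/o + 425) = 417/(425 - 493/o))
1/(712169 + k(-173)) = 1/(712169 + (417/17)*(-173)/(-29 + 25*(-173))) = 1/(712169 + (417/17)*(-173)/(-29 - 4325)) = 1/(712169 + (417/17)*(-173)/(-4354)) = 1/(712169 + (417/17)*(-173)*(-1/4354)) = 1/(712169 + 72141/74018) = 1/(52713397183/74018) = 74018/52713397183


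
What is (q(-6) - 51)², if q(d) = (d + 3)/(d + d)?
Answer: 41209/16 ≈ 2575.6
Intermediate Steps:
q(d) = (3 + d)/(2*d) (q(d) = (3 + d)/((2*d)) = (3 + d)*(1/(2*d)) = (3 + d)/(2*d))
(q(-6) - 51)² = ((½)*(3 - 6)/(-6) - 51)² = ((½)*(-⅙)*(-3) - 51)² = (¼ - 51)² = (-203/4)² = 41209/16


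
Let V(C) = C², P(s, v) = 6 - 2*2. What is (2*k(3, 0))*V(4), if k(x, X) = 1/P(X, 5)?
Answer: 16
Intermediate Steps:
P(s, v) = 2 (P(s, v) = 6 - 4 = 2)
k(x, X) = ½ (k(x, X) = 1/2 = ½)
(2*k(3, 0))*V(4) = (2*(½))*4² = 1*16 = 16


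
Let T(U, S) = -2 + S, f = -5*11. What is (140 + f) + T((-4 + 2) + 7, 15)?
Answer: 98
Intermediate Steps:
f = -55
(140 + f) + T((-4 + 2) + 7, 15) = (140 - 55) + (-2 + 15) = 85 + 13 = 98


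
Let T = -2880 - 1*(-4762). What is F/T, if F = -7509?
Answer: -7509/1882 ≈ -3.9899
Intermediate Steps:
T = 1882 (T = -2880 + 4762 = 1882)
F/T = -7509/1882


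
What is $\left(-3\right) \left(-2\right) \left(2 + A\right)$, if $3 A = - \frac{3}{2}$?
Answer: $9$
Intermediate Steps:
$A = - \frac{1}{2}$ ($A = \frac{\left(-3\right) \frac{1}{2}}{3} = \frac{1}{3} \left(- \frac{3}{2}\right) = - \frac{1}{2} \approx -0.5$)
$\left(-3\right) \left(-2\right) \left(2 + A\right) = \left(-3\right) \left(-2\right) \left(2 - \frac{1}{2}\right) = 6 \cdot \frac{3}{2} = 9$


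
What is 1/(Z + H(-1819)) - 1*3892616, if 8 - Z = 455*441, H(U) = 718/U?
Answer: -1420717688222195/364977611 ≈ -3.8926e+6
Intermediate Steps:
Z = -200647 (Z = 8 - 455*441 = 8 - 1*200655 = 8 - 200655 = -200647)
1/(Z + H(-1819)) - 1*3892616 = 1/(-200647 + 718/(-1819)) - 1*3892616 = 1/(-200647 + 718*(-1/1819)) - 3892616 = 1/(-200647 - 718/1819) - 3892616 = 1/(-364977611/1819) - 3892616 = -1819/364977611 - 3892616 = -1420717688222195/364977611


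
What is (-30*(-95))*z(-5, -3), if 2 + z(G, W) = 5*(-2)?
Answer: -34200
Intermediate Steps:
z(G, W) = -12 (z(G, W) = -2 + 5*(-2) = -2 - 10 = -12)
(-30*(-95))*z(-5, -3) = -30*(-95)*(-12) = 2850*(-12) = -34200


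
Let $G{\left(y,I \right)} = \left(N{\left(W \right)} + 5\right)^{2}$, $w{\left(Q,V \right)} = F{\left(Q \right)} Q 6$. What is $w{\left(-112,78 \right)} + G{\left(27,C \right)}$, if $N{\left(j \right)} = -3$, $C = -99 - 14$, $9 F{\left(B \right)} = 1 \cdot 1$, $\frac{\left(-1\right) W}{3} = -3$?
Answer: $- \frac{212}{3} \approx -70.667$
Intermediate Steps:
$W = 9$ ($W = \left(-3\right) \left(-3\right) = 9$)
$F{\left(B \right)} = \frac{1}{9}$ ($F{\left(B \right)} = \frac{1 \cdot 1}{9} = \frac{1}{9} \cdot 1 = \frac{1}{9}$)
$w{\left(Q,V \right)} = \frac{2 Q}{3}$ ($w{\left(Q,V \right)} = \frac{Q}{9} \cdot 6 = \frac{2 Q}{3}$)
$C = -113$
$G{\left(y,I \right)} = 4$ ($G{\left(y,I \right)} = \left(-3 + 5\right)^{2} = 2^{2} = 4$)
$w{\left(-112,78 \right)} + G{\left(27,C \right)} = \frac{2}{3} \left(-112\right) + 4 = - \frac{224}{3} + 4 = - \frac{212}{3}$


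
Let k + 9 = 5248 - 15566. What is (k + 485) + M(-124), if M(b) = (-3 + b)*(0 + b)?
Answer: 5906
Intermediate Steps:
k = -10327 (k = -9 + (5248 - 15566) = -9 - 10318 = -10327)
M(b) = b*(-3 + b) (M(b) = (-3 + b)*b = b*(-3 + b))
(k + 485) + M(-124) = (-10327 + 485) - 124*(-3 - 124) = -9842 - 124*(-127) = -9842 + 15748 = 5906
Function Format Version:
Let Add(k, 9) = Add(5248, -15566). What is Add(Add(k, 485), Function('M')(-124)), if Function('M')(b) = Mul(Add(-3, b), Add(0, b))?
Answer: 5906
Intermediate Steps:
k = -10327 (k = Add(-9, Add(5248, -15566)) = Add(-9, -10318) = -10327)
Function('M')(b) = Mul(b, Add(-3, b)) (Function('M')(b) = Mul(Add(-3, b), b) = Mul(b, Add(-3, b)))
Add(Add(k, 485), Function('M')(-124)) = Add(Add(-10327, 485), Mul(-124, Add(-3, -124))) = Add(-9842, Mul(-124, -127)) = Add(-9842, 15748) = 5906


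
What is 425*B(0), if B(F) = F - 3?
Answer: -1275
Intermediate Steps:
B(F) = -3 + F
425*B(0) = 425*(-3 + 0) = 425*(-3) = -1275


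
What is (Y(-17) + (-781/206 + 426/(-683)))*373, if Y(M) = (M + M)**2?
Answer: 60435589457/140698 ≈ 4.2954e+5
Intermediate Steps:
Y(M) = 4*M**2 (Y(M) = (2*M)**2 = 4*M**2)
(Y(-17) + (-781/206 + 426/(-683)))*373 = (4*(-17)**2 + (-781/206 + 426/(-683)))*373 = (4*289 + (-781*1/206 + 426*(-1/683)))*373 = (1156 + (-781/206 - 426/683))*373 = (1156 - 621179/140698)*373 = (162025709/140698)*373 = 60435589457/140698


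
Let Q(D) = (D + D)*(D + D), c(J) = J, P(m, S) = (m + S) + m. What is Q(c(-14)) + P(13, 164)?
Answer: 974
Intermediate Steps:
P(m, S) = S + 2*m (P(m, S) = (S + m) + m = S + 2*m)
Q(D) = 4*D² (Q(D) = (2*D)*(2*D) = 4*D²)
Q(c(-14)) + P(13, 164) = 4*(-14)² + (164 + 2*13) = 4*196 + (164 + 26) = 784 + 190 = 974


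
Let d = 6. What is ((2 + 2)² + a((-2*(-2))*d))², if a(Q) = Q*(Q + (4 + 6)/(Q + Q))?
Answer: 356409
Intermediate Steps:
a(Q) = Q*(Q + 5/Q) (a(Q) = Q*(Q + 10/((2*Q))) = Q*(Q + 10*(1/(2*Q))) = Q*(Q + 5/Q))
((2 + 2)² + a((-2*(-2))*d))² = ((2 + 2)² + (5 + (-2*(-2)*6)²))² = (4² + (5 + (4*6)²))² = (16 + (5 + 24²))² = (16 + (5 + 576))² = (16 + 581)² = 597² = 356409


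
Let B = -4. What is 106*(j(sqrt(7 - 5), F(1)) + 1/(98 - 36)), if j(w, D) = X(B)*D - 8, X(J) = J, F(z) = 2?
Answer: -52523/31 ≈ -1694.3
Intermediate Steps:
j(w, D) = -8 - 4*D (j(w, D) = -4*D - 8 = -8 - 4*D)
106*(j(sqrt(7 - 5), F(1)) + 1/(98 - 36)) = 106*((-8 - 4*2) + 1/(98 - 36)) = 106*((-8 - 8) + 1/62) = 106*(-16 + 1/62) = 106*(-991/62) = -52523/31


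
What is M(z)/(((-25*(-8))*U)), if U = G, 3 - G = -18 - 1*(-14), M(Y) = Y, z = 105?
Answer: 3/40 ≈ 0.075000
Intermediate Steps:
G = 7 (G = 3 - (-18 - 1*(-14)) = 3 - (-18 + 14) = 3 - 1*(-4) = 3 + 4 = 7)
U = 7
M(z)/(((-25*(-8))*U)) = 105/((-25*(-8)*7)) = 105/((200*7)) = 105/1400 = 105*(1/1400) = 3/40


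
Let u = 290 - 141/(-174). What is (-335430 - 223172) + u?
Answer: -32382049/58 ≈ -5.5831e+5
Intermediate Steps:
u = 16867/58 (u = 290 - 141*(-1/174) = 290 + 47/58 = 16867/58 ≈ 290.81)
(-335430 - 223172) + u = (-335430 - 223172) + 16867/58 = -558602 + 16867/58 = -32382049/58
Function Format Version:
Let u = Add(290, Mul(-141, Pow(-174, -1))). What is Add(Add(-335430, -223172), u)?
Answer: Rational(-32382049, 58) ≈ -5.5831e+5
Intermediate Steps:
u = Rational(16867, 58) (u = Add(290, Mul(-141, Rational(-1, 174))) = Add(290, Rational(47, 58)) = Rational(16867, 58) ≈ 290.81)
Add(Add(-335430, -223172), u) = Add(Add(-335430, -223172), Rational(16867, 58)) = Add(-558602, Rational(16867, 58)) = Rational(-32382049, 58)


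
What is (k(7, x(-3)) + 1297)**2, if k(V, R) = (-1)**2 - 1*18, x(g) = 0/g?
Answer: 1638400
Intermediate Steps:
x(g) = 0
k(V, R) = -17 (k(V, R) = 1 - 18 = -17)
(k(7, x(-3)) + 1297)**2 = (-17 + 1297)**2 = 1280**2 = 1638400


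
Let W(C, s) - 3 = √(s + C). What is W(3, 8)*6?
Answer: 18 + 6*√11 ≈ 37.900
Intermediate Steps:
W(C, s) = 3 + √(C + s) (W(C, s) = 3 + √(s + C) = 3 + √(C + s))
W(3, 8)*6 = (3 + √(3 + 8))*6 = (3 + √11)*6 = 18 + 6*√11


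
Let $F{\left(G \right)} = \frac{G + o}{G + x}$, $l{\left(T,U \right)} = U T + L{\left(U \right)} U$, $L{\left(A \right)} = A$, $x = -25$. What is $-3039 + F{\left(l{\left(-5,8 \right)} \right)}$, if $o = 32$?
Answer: $-3095$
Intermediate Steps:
$l{\left(T,U \right)} = U^{2} + T U$ ($l{\left(T,U \right)} = U T + U U = T U + U^{2} = U^{2} + T U$)
$F{\left(G \right)} = \frac{32 + G}{-25 + G}$ ($F{\left(G \right)} = \frac{G + 32}{G - 25} = \frac{32 + G}{-25 + G}$)
$-3039 + F{\left(l{\left(-5,8 \right)} \right)} = -3039 + \frac{32 + 8 \left(-5 + 8\right)}{-25 + 8 \left(-5 + 8\right)} = -3039 + \frac{32 + 8 \cdot 3}{-25 + 8 \cdot 3} = -3039 + \frac{32 + 24}{-25 + 24} = -3039 + \frac{1}{-1} \cdot 56 = -3039 - 56 = -3095$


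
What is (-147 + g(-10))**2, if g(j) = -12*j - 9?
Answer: 1296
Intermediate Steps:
g(j) = -9 - 12*j
(-147 + g(-10))**2 = (-147 + (-9 - 12*(-10)))**2 = (-147 + (-9 + 120))**2 = (-147 + 111)**2 = (-36)**2 = 1296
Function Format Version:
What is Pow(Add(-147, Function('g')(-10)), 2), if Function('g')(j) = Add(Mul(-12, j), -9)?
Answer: 1296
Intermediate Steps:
Function('g')(j) = Add(-9, Mul(-12, j))
Pow(Add(-147, Function('g')(-10)), 2) = Pow(Add(-147, Add(-9, Mul(-12, -10))), 2) = Pow(Add(-147, Add(-9, 120)), 2) = Pow(Add(-147, 111), 2) = Pow(-36, 2) = 1296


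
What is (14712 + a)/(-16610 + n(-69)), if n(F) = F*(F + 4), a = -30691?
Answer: 15979/12125 ≈ 1.3179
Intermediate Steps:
n(F) = F*(4 + F)
(14712 + a)/(-16610 + n(-69)) = (14712 - 30691)/(-16610 - 69*(4 - 69)) = -15979/(-16610 - 69*(-65)) = -15979/(-16610 + 4485) = -15979/(-12125) = -15979*(-1/12125) = 15979/12125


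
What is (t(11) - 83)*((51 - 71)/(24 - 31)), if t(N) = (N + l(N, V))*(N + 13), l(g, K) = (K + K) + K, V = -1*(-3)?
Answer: 7940/7 ≈ 1134.3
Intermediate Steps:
V = 3
l(g, K) = 3*K (l(g, K) = 2*K + K = 3*K)
t(N) = (9 + N)*(13 + N) (t(N) = (N + 3*3)*(N + 13) = (N + 9)*(13 + N) = (9 + N)*(13 + N))
(t(11) - 83)*((51 - 71)/(24 - 31)) = ((117 + 11² + 22*11) - 83)*((51 - 71)/(24 - 31)) = ((117 + 121 + 242) - 83)*(-20/(-7)) = (480 - 83)*(-20*(-⅐)) = 397*(20/7) = 7940/7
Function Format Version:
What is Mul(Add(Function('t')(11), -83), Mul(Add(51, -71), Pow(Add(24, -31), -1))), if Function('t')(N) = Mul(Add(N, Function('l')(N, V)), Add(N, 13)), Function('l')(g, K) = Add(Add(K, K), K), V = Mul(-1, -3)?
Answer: Rational(7940, 7) ≈ 1134.3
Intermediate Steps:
V = 3
Function('l')(g, K) = Mul(3, K) (Function('l')(g, K) = Add(Mul(2, K), K) = Mul(3, K))
Function('t')(N) = Mul(Add(9, N), Add(13, N)) (Function('t')(N) = Mul(Add(N, Mul(3, 3)), Add(N, 13)) = Mul(Add(N, 9), Add(13, N)) = Mul(Add(9, N), Add(13, N)))
Mul(Add(Function('t')(11), -83), Mul(Add(51, -71), Pow(Add(24, -31), -1))) = Mul(Add(Add(117, Pow(11, 2), Mul(22, 11)), -83), Mul(Add(51, -71), Pow(Add(24, -31), -1))) = Mul(Add(Add(117, 121, 242), -83), Mul(-20, Pow(-7, -1))) = Mul(Add(480, -83), Mul(-20, Rational(-1, 7))) = Mul(397, Rational(20, 7)) = Rational(7940, 7)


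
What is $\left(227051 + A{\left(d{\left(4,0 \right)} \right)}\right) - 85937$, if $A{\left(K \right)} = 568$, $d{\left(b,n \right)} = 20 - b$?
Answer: $141682$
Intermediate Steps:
$\left(227051 + A{\left(d{\left(4,0 \right)} \right)}\right) - 85937 = \left(227051 + 568\right) - 85937 = 227619 - 85937 = 141682$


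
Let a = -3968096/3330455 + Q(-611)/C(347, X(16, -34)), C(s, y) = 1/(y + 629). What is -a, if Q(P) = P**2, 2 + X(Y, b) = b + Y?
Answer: -757187229784399/3330455 ≈ -2.2735e+8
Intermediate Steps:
X(Y, b) = -2 + Y + b (X(Y, b) = -2 + (b + Y) = -2 + (Y + b) = -2 + Y + b)
C(s, y) = 1/(629 + y)
a = 757187229784399/3330455 (a = -3968096/3330455 + (-611)**2/(1/(629 + (-2 + 16 - 34))) = -3968096*1/3330455 + 373321/(1/(629 - 20)) = -3968096/3330455 + 373321/(1/609) = -3968096/3330455 + 373321*609 = -3968096/3330455 + 227352489 = 757187229784399/3330455 ≈ 2.2735e+8)
-a = -1*757187229784399/3330455 = -757187229784399/3330455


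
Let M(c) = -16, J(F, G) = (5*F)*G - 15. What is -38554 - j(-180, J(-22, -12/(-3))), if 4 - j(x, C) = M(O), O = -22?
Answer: -38574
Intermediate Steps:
J(F, G) = -15 + 5*F*G (J(F, G) = 5*F*G - 15 = -15 + 5*F*G)
j(x, C) = 20 (j(x, C) = 4 - 1*(-16) = 4 + 16 = 20)
-38554 - j(-180, J(-22, -12/(-3))) = -38554 - 1*20 = -38554 - 20 = -38574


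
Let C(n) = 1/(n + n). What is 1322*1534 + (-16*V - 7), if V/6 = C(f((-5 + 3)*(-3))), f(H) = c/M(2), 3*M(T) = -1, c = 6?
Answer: 6083831/3 ≈ 2.0279e+6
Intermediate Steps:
M(T) = -1/3 (M(T) = (1/3)*(-1) = -1/3)
f(H) = -18 (f(H) = 6/(-1/3) = 6*(-3) = -18)
C(n) = 1/(2*n)
V = -1/6 (V = 6*((1/2)/(-18)) = 6*((1/2)*(-1/18)) = 6*(-1/36) = -1/6 ≈ -0.16667)
1322*1534 + (-16*V - 7) = 1322*1534 + (-16*(-1/6) - 7) = 2027948 + (8/3 - 7) = 2027948 - 13/3 = 6083831/3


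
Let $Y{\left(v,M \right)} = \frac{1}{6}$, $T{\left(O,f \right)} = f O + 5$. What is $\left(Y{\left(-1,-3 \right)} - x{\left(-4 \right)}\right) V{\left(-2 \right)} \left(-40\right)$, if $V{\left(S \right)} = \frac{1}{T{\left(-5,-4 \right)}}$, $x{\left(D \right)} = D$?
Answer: $- \frac{20}{3} \approx -6.6667$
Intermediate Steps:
$T{\left(O,f \right)} = 5 + O f$ ($T{\left(O,f \right)} = O f + 5 = 5 + O f$)
$Y{\left(v,M \right)} = \frac{1}{6}$
$V{\left(S \right)} = \frac{1}{25}$ ($V{\left(S \right)} = \frac{1}{5 - -20} = \frac{1}{5 + 20} = \frac{1}{25}$)
$\left(Y{\left(-1,-3 \right)} - x{\left(-4 \right)}\right) V{\left(-2 \right)} \left(-40\right) = \left(\frac{1}{6} - -4\right) \frac{1}{25} \left(-40\right) = \left(\frac{1}{6} + 4\right) \frac{1}{25} \left(-40\right) = \frac{25}{6} \cdot \frac{1}{25} \left(-40\right) = \frac{1}{6} \left(-40\right) = - \frac{20}{3}$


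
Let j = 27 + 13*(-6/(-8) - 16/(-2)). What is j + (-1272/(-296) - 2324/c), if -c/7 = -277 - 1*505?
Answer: 8369029/57868 ≈ 144.62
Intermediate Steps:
c = 5474 (c = -7*(-277 - 1*505) = -7*(-277 - 505) = -7*(-782) = 5474)
j = 563/4 (j = 27 + 13*(-6*(-⅛) - 16*(-½)) = 27 + 13*(¾ + 8) = 27 + 13*(35/4) = 27 + 455/4 = 563/4 ≈ 140.75)
j + (-1272/(-296) - 2324/c) = 563/4 + (-1272/(-296) - 2324/5474) = 563/4 + (-1272*(-1/296) - 2324*1/5474) = 563/4 + (159/37 - 166/391) = 563/4 + 56027/14467 = 8369029/57868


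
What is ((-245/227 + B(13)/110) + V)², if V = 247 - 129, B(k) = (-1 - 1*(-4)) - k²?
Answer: 2076233155396/155875225 ≈ 13320.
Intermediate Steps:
B(k) = 3 - k² (B(k) = (-1 + 4) - k² = 3 - k²)
V = 118
((-245/227 + B(13)/110) + V)² = ((-245/227 + (3 - 1*13²)/110) + 118)² = ((-245*1/227 + (3 - 1*169)*(1/110)) + 118)² = ((-245/227 + (3 - 169)*(1/110)) + 118)² = ((-245/227 - 166*1/110) + 118)² = ((-245/227 - 83/55) + 118)² = (-32316/12485 + 118)² = (1440914/12485)² = 2076233155396/155875225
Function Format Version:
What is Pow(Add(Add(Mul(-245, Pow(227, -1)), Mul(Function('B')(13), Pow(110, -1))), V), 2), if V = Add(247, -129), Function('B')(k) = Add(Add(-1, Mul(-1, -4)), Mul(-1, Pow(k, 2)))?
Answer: Rational(2076233155396, 155875225) ≈ 13320.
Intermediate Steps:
Function('B')(k) = Add(3, Mul(-1, Pow(k, 2))) (Function('B')(k) = Add(Add(-1, 4), Mul(-1, Pow(k, 2))) = Add(3, Mul(-1, Pow(k, 2))))
V = 118
Pow(Add(Add(Mul(-245, Pow(227, -1)), Mul(Function('B')(13), Pow(110, -1))), V), 2) = Pow(Add(Add(Mul(-245, Pow(227, -1)), Mul(Add(3, Mul(-1, Pow(13, 2))), Pow(110, -1))), 118), 2) = Pow(Add(Add(Mul(-245, Rational(1, 227)), Mul(Add(3, Mul(-1, 169)), Rational(1, 110))), 118), 2) = Pow(Add(Add(Rational(-245, 227), Mul(Add(3, -169), Rational(1, 110))), 118), 2) = Pow(Add(Add(Rational(-245, 227), Mul(-166, Rational(1, 110))), 118), 2) = Pow(Add(Add(Rational(-245, 227), Rational(-83, 55)), 118), 2) = Pow(Add(Rational(-32316, 12485), 118), 2) = Pow(Rational(1440914, 12485), 2) = Rational(2076233155396, 155875225)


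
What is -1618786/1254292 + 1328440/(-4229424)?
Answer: -10231711567/6376121019 ≈ -1.6047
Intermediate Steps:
-1618786/1254292 + 1328440/(-4229424) = -1618786*1/1254292 + 1328440*(-1/4229424) = -62261/48242 - 166055/528678 = -10231711567/6376121019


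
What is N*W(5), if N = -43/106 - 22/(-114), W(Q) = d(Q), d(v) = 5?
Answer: -6425/6042 ≈ -1.0634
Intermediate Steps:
W(Q) = 5
N = -1285/6042 (N = -43*1/106 - 22*(-1/114) = -43/106 + 11/57 = -1285/6042 ≈ -0.21268)
N*W(5) = -1285/6042*5 = -6425/6042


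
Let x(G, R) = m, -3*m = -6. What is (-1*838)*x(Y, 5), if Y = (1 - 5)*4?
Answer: -1676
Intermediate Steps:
m = 2 (m = -⅓*(-6) = 2)
Y = -16 (Y = -4*4 = -16)
x(G, R) = 2
(-1*838)*x(Y, 5) = -1*838*2 = -838*2 = -1676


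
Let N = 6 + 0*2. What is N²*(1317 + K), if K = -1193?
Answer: 4464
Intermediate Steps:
N = 6 (N = 6 + 0 = 6)
N²*(1317 + K) = 6²*(1317 - 1193) = 36*124 = 4464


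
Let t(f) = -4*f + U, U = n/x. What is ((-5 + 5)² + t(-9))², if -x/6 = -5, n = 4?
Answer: 293764/225 ≈ 1305.6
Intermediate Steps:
x = 30 (x = -6*(-5) = 30)
U = 2/15 (U = 4/30 = 4*(1/30) = 2/15 ≈ 0.13333)
t(f) = 2/15 - 4*f (t(f) = -4*f + 2/15 = 2/15 - 4*f)
((-5 + 5)² + t(-9))² = ((-5 + 5)² + (2/15 - 4*(-9)))² = (0² + (2/15 + 36))² = (0 + 542/15)² = (542/15)² = 293764/225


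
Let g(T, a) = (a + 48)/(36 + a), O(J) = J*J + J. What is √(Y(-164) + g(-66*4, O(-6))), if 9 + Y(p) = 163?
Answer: √18777/11 ≈ 12.457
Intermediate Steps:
Y(p) = 154 (Y(p) = -9 + 163 = 154)
O(J) = J + J² (O(J) = J² + J = J + J²)
g(T, a) = (48 + a)/(36 + a)
√(Y(-164) + g(-66*4, O(-6))) = √(154 + (48 - 6*(1 - 6))/(36 - 6*(1 - 6))) = √(154 + (48 - 6*(-5))/(36 - 6*(-5))) = √(154 + (48 + 30)/(36 + 30)) = √(154 + 78/66) = √(154 + (1/66)*78) = √(154 + 13/11) = √(1707/11) = √18777/11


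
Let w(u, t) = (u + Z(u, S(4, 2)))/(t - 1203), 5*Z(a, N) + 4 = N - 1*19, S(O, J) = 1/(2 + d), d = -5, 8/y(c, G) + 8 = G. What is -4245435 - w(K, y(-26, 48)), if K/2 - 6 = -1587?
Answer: -38298092885/9021 ≈ -4.2454e+6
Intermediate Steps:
y(c, G) = 8/(-8 + G)
S(O, J) = -⅓ (S(O, J) = 1/(2 - 5) = 1/(-3) = -⅓)
Z(a, N) = -23/5 + N/5 (Z(a, N) = -⅘ + (N - 1*19)/5 = -⅘ + (N - 19)/5 = -⅘ + (-19 + N)/5 = -⅘ + (-19/5 + N/5) = -23/5 + N/5)
K = -3162 (K = 12 + 2*(-1587) = 12 - 3174 = -3162)
w(u, t) = (-14/3 + u)/(-1203 + t) (w(u, t) = (u + (-23/5 + (⅕)*(-⅓)))/(t - 1203) = (u + (-23/5 - 1/15))/(-1203 + t) = (u - 14/3)/(-1203 + t) = (-14/3 + u)/(-1203 + t))
-4245435 - w(K, y(-26, 48)) = -4245435 - (-14/3 - 3162)/(-1203 + 8/(-8 + 48)) = -4245435 - (-9500)/((-1203 + 8/40)*3) = -4245435 - (-9500)/((-1203 + 8*(1/40))*3) = -4245435 - (-9500)/((-1203 + ⅕)*3) = -4245435 - (-9500)/((-6014/5)*3) = -4245435 - (-5)*(-9500)/(6014*3) = -4245435 - 1*23750/9021 = -4245435 - 23750/9021 = -38298092885/9021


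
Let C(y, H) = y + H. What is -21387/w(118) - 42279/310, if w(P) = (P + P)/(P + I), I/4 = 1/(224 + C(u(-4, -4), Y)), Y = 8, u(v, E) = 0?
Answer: -22980429801/2121640 ≈ -10831.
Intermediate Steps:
C(y, H) = H + y
I = 1/58 (I = 4/(224 + (8 + 0)) = 4/(224 + 8) = 4/232 = 4*(1/232) = 1/58 ≈ 0.017241)
w(P) = 2*P/(1/58 + P) (w(P) = (P + P)/(P + 1/58) = (2*P)/(1/58 + P) = 2*P/(1/58 + P))
-21387/w(118) - 42279/310 = -21387/(116*118/(1 + 58*118)) - 42279/310 = -21387/(116*118/(1 + 6844)) - 42279*1/310 = -21387/(116*118/6845) - 42279/310 = -21387/(116*118*(1/6845)) - 42279/310 = -21387/13688/6845 - 42279/310 = -21387*6845/13688 - 42279/310 = -146394015/13688 - 42279/310 = -22980429801/2121640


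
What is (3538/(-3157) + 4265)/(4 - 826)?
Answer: -13461067/2595054 ≈ -5.1872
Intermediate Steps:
(3538/(-3157) + 4265)/(4 - 826) = (3538*(-1/3157) + 4265)/(-822) = (-3538/3157 + 4265)*(-1/822) = (13461067/3157)*(-1/822) = -13461067/2595054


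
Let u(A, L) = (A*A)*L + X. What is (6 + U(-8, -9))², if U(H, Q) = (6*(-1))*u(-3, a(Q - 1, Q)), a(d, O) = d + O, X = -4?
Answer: 1115136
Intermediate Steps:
a(d, O) = O + d
u(A, L) = -4 + L*A² (u(A, L) = (A*A)*L - 4 = A²*L - 4 = L*A² - 4 = -4 + L*A²)
U(H, Q) = 78 - 108*Q (U(H, Q) = (6*(-1))*(-4 + (Q + (Q - 1))*(-3)²) = -6*(-4 + (Q + (-1 + Q))*9) = -6*(-4 + (-1 + 2*Q)*9) = -6*(-4 + (-9 + 18*Q)) = -6*(-13 + 18*Q) = 78 - 108*Q)
(6 + U(-8, -9))² = (6 + (78 - 108*(-9)))² = (6 + (78 + 972))² = (6 + 1050)² = 1056² = 1115136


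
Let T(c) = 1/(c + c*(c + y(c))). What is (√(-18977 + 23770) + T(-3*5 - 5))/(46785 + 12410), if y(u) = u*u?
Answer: -1/451065900 + √4793/59195 ≈ 0.0011695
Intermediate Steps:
y(u) = u²
T(c) = 1/(c + c*(c + c²))
(√(-18977 + 23770) + T(-3*5 - 5))/(46785 + 12410) = (√(-18977 + 23770) + 1/((-3*5 - 5)*(1 + (-3*5 - 5) + (-3*5 - 5)²)))/(46785 + 12410) = (√4793 + 1/((-15 - 5)*(1 + (-15 - 5) + (-15 - 5)²)))/59195 = (√4793 + 1/((-20)*(1 - 20 + (-20)²)))*(1/59195) = (√4793 - 1/(20*(1 - 20 + 400)))*(1/59195) = (√4793 - 1/20/381)*(1/59195) = (√4793 - 1/20*1/381)*(1/59195) = (√4793 - 1/7620)*(1/59195) = (-1/7620 + √4793)*(1/59195) = -1/451065900 + √4793/59195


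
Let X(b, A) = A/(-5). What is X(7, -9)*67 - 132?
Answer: -57/5 ≈ -11.400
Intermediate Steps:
X(b, A) = -A/5 (X(b, A) = A*(-1/5) = -A/5)
X(7, -9)*67 - 132 = -1/5*(-9)*67 - 132 = (9/5)*67 - 132 = 603/5 - 132 = -57/5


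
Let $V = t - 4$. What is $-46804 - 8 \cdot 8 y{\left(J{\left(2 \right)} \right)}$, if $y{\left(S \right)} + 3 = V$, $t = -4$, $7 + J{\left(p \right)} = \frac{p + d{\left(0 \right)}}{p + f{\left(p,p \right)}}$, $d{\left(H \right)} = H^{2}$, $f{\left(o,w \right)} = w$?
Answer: $-46100$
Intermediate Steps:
$J{\left(p \right)} = - \frac{13}{2}$ ($J{\left(p \right)} = -7 + \frac{p + 0^{2}}{p + p} = -7 + \frac{p + 0}{2 p} = -7 + p \frac{1}{2 p} = -7 + \frac{1}{2} = - \frac{13}{2}$)
$V = -8$ ($V = -4 - 4 = -8$)
$y{\left(S \right)} = -11$ ($y{\left(S \right)} = -3 - 8 = -11$)
$-46804 - 8 \cdot 8 y{\left(J{\left(2 \right)} \right)} = -46804 - 8 \cdot 8 \left(-11\right) = -46804 - 64 \left(-11\right) = -46804 - -704 = -46804 + 704 = -46100$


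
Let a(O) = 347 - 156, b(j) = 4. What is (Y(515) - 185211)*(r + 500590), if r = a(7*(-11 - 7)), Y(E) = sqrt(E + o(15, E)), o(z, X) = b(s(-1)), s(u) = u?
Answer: -92750149791 + 500781*sqrt(519) ≈ -9.2739e+10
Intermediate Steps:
o(z, X) = 4
Y(E) = sqrt(4 + E) (Y(E) = sqrt(E + 4) = sqrt(4 + E))
a(O) = 191
r = 191
(Y(515) - 185211)*(r + 500590) = (sqrt(4 + 515) - 185211)*(191 + 500590) = (sqrt(519) - 185211)*500781 = (-185211 + sqrt(519))*500781 = -92750149791 + 500781*sqrt(519)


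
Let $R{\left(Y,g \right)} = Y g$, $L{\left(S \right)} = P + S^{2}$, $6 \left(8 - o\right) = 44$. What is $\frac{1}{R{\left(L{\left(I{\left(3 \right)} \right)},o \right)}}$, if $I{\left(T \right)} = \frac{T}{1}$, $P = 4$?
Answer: $\frac{3}{26} \approx 0.11538$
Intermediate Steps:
$o = \frac{2}{3}$ ($o = 8 - \frac{22}{3} = \frac{2}{3} \approx 0.66667$)
$I{\left(T \right)} = T$ ($I{\left(T \right)} = T 1 = T$)
$L{\left(S \right)} = 4 + S^{2}$
$\frac{1}{R{\left(L{\left(I{\left(3 \right)} \right)},o \right)}} = \frac{1}{\left(4 + 3^{2}\right) \frac{2}{3}} = \frac{1}{\left(4 + 9\right) \frac{2}{3}} = \frac{1}{13 \cdot \frac{2}{3}} = \frac{1}{\frac{26}{3}} = \frac{3}{26}$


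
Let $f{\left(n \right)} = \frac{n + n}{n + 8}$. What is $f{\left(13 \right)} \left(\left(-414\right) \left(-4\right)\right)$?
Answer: $\frac{14352}{7} \approx 2050.3$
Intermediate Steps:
$f{\left(n \right)} = \frac{2 n}{8 + n}$
$f{\left(13 \right)} \left(\left(-414\right) \left(-4\right)\right) = 2 \cdot 13 \frac{1}{8 + 13} \left(\left(-414\right) \left(-4\right)\right) = 2 \cdot 13 \cdot \frac{1}{21} \cdot 1656 = \frac{26}{21} \cdot 1656 = \frac{14352}{7}$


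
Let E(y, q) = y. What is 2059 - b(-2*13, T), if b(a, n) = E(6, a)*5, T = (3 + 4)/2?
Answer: 2029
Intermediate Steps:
T = 7/2 (T = (½)*7 = 7/2 ≈ 3.5000)
b(a, n) = 30 (b(a, n) = 6*5 = 30)
2059 - b(-2*13, T) = 2059 - 1*30 = 2059 - 30 = 2029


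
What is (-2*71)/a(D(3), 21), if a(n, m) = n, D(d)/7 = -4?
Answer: 71/14 ≈ 5.0714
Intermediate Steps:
D(d) = -28 (D(d) = 7*(-4) = -28)
(-2*71)/a(D(3), 21) = -2*71/(-28) = -142*(-1/28) = 71/14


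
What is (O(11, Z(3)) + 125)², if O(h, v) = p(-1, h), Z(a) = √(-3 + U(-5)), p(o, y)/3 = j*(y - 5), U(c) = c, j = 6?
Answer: 54289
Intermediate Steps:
p(o, y) = -90 + 18*y (p(o, y) = 3*(6*(y - 5)) = 3*(6*(-5 + y)) = 3*(-30 + 6*y) = -90 + 18*y)
Z(a) = 2*I*√2 (Z(a) = √(-3 - 5) = √(-8) = 2*I*√2)
O(h, v) = -90 + 18*h
(O(11, Z(3)) + 125)² = ((-90 + 18*11) + 125)² = ((-90 + 198) + 125)² = (108 + 125)² = 233² = 54289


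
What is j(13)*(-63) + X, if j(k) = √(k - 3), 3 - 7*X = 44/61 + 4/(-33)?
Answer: 4831/14091 - 63*√10 ≈ -198.88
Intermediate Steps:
X = 4831/14091 (X = 3/7 - (44/61 + 4/(-33))/7 = 3/7 - (44*(1/61) + 4*(-1/33))/7 = 3/7 - (44/61 - 4/33)/7 = 3/7 - ⅐*1208/2013 = 3/7 - 1208/14091 = 4831/14091 ≈ 0.34284)
j(k) = √(-3 + k)
j(13)*(-63) + X = √(-3 + 13)*(-63) + 4831/14091 = √10*(-63) + 4831/14091 = -63*√10 + 4831/14091 = 4831/14091 - 63*√10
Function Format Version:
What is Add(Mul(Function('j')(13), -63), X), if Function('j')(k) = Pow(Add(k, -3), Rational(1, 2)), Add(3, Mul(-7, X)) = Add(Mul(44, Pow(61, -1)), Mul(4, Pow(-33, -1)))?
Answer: Add(Rational(4831, 14091), Mul(-63, Pow(10, Rational(1, 2)))) ≈ -198.88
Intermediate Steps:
X = Rational(4831, 14091) (X = Add(Rational(3, 7), Mul(Rational(-1, 7), Add(Mul(44, Pow(61, -1)), Mul(4, Pow(-33, -1))))) = Add(Rational(3, 7), Mul(Rational(-1, 7), Add(Mul(44, Rational(1, 61)), Mul(4, Rational(-1, 33))))) = Add(Rational(3, 7), Mul(Rational(-1, 7), Add(Rational(44, 61), Rational(-4, 33)))) = Add(Rational(3, 7), Mul(Rational(-1, 7), Rational(1208, 2013))) = Add(Rational(3, 7), Rational(-1208, 14091)) = Rational(4831, 14091) ≈ 0.34284)
Function('j')(k) = Pow(Add(-3, k), Rational(1, 2))
Add(Mul(Function('j')(13), -63), X) = Add(Mul(Pow(Add(-3, 13), Rational(1, 2)), -63), Rational(4831, 14091)) = Add(Mul(Pow(10, Rational(1, 2)), -63), Rational(4831, 14091)) = Add(Mul(-63, Pow(10, Rational(1, 2))), Rational(4831, 14091)) = Add(Rational(4831, 14091), Mul(-63, Pow(10, Rational(1, 2))))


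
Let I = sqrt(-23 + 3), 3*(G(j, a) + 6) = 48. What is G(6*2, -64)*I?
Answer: 20*I*sqrt(5) ≈ 44.721*I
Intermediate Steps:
G(j, a) = 10 (G(j, a) = -6 + (1/3)*48 = -6 + 16 = 10)
I = 2*I*sqrt(5) (I = sqrt(-20) = 2*I*sqrt(5) ≈ 4.4721*I)
G(6*2, -64)*I = 10*(2*I*sqrt(5)) = 20*I*sqrt(5)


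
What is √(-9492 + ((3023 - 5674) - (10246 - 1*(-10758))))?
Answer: 3*I*√3683 ≈ 182.06*I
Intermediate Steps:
√(-9492 + ((3023 - 5674) - (10246 - 1*(-10758)))) = √(-9492 + (-2651 - (10246 + 10758))) = √(-9492 + (-2651 - 1*21004)) = √(-9492 + (-2651 - 21004)) = √(-9492 - 23655) = √(-33147) = 3*I*√3683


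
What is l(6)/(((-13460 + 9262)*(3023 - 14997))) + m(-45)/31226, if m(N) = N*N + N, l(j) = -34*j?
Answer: 12440249607/196204090069 ≈ 0.063405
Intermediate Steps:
m(N) = N + N**2 (m(N) = N**2 + N = N + N**2)
l(6)/(((-13460 + 9262)*(3023 - 14997))) + m(-45)/31226 = (-34*6)/(((-13460 + 9262)*(3023 - 14997))) - 45*(1 - 45)/31226 = -204/((-4198*(-11974))) - 45*(-44)*(1/31226) = -204/50266852 + 1980*(1/31226) = -204*1/50266852 + 990/15613 = -51/12566713 + 990/15613 = 12440249607/196204090069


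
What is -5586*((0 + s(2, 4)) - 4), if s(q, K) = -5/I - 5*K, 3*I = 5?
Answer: 150822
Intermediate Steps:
I = 5/3 (I = (⅓)*5 = 5/3 ≈ 1.6667)
s(q, K) = -3 - 5*K (s(q, K) = -5/5/3 - 5*K = -5*⅗ - 5*K = -3 - 5*K)
-5586*((0 + s(2, 4)) - 4) = -5586*((0 + (-3 - 5*4)) - 4) = -5586*((0 + (-3 - 20)) - 4) = -5586*((0 - 23) - 4) = -5586*(-23 - 4) = -5586*(-27) = 150822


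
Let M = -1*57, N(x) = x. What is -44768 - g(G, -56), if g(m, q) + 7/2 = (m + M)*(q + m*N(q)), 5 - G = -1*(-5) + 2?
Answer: -82921/2 ≈ -41461.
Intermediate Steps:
M = -57
G = -2 (G = 5 - (-1*(-5) + 2) = 5 - (5 + 2) = 5 - 1*7 = 5 - 7 = -2)
g(m, q) = -7/2 + (-57 + m)*(q + m*q) (g(m, q) = -7/2 + (m - 57)*(q + m*q) = -7/2 + (-57 + m)*(q + m*q))
-44768 - g(G, -56) = -44768 - (-7/2 - 57*(-56) - 56*(-2)**2 - 56*(-2)*(-56)) = -44768 - (-7/2 + 3192 - 56*4 - 6272) = -44768 - (-7/2 + 3192 - 224 - 6272) = -44768 - 1*(-6615/2) = -44768 + 6615/2 = -82921/2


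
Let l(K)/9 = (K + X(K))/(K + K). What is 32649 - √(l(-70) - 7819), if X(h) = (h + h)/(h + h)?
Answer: 32649 - I*√38291365/70 ≈ 32649.0 - 88.4*I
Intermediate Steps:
X(h) = 1 (X(h) = (2*h)/((2*h)) = (2*h)*(1/(2*h)) = 1)
l(K) = 9*(1 + K)/(2*K) (l(K) = 9*((K + 1)/(K + K)) = 9*((1 + K)/((2*K))) = 9*((1 + K)*(1/(2*K))) = 9*((1 + K)/(2*K)) = 9*(1 + K)/(2*K))
32649 - √(l(-70) - 7819) = 32649 - √((9/2)*(1 - 70)/(-70) - 7819) = 32649 - √((9/2)*(-1/70)*(-69) - 7819) = 32649 - √(621/140 - 7819) = 32649 - √(-1094039/140) = 32649 - I*√38291365/70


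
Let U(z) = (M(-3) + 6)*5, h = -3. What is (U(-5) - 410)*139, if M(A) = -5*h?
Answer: -42395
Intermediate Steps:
M(A) = 15 (M(A) = -5*(-3) = 15)
U(z) = 105 (U(z) = (15 + 6)*5 = 21*5 = 105)
(U(-5) - 410)*139 = (105 - 410)*139 = -305*139 = -42395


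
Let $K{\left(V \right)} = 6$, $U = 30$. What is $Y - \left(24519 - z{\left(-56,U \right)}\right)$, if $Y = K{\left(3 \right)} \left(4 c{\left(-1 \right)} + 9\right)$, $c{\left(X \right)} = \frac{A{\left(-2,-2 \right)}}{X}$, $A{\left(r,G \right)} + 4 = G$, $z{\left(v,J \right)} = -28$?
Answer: $-24349$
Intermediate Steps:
$A{\left(r,G \right)} = -4 + G$
$c{\left(X \right)} = - \frac{6}{X}$ ($c{\left(X \right)} = \frac{-4 - 2}{X} = - \frac{6}{X}$)
$Y = 198$ ($Y = 6 \left(4 \left(- \frac{6}{-1}\right) + 9\right) = 6 \left(4 \left(\left(-6\right) \left(-1\right)\right) + 9\right) = 6 \left(4 \cdot 6 + 9\right) = 6 \left(24 + 9\right) = 6 \cdot 33 = 198$)
$Y - \left(24519 - z{\left(-56,U \right)}\right) = 198 - \left(24519 - -28\right) = 198 - \left(24519 + 28\right) = 198 - 24547 = -24349$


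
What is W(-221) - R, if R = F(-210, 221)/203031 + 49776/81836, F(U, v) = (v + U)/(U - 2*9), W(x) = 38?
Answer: 35412574662913/947068960212 ≈ 37.392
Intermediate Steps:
F(U, v) = (U + v)/(-18 + U) (F(U, v) = (U + v)/(U - 18) = (U + v)/(-18 + U))
R = 576045825143/947068960212 (R = ((-210 + 221)/(-18 - 210))/203031 + 49776/81836 = (11/(-228))*(1/203031) + 49776*(1/81836) = -1/228*11*(1/203031) + 12444/20459 = -11/228*1/203031 + 12444/20459 = -11/46291068 + 12444/20459 = 576045825143/947068960212 ≈ 0.60824)
W(-221) - R = 38 - 1*576045825143/947068960212 = 38 - 576045825143/947068960212 = 35412574662913/947068960212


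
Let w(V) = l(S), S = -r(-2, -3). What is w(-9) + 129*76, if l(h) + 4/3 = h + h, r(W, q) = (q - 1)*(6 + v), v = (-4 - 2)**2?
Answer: 30416/3 ≈ 10139.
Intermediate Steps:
v = 36 (v = (-6)**2 = 36)
r(W, q) = -42 + 42*q (r(W, q) = (q - 1)*(6 + 36) = (-1 + q)*42 = -42 + 42*q)
S = 168 (S = -(-42 + 42*(-3)) = -(-42 - 126) = -1*(-168) = 168)
l(h) = -4/3 + 2*h (l(h) = -4/3 + (h + h) = -4/3 + 2*h)
w(V) = 1004/3 (w(V) = -4/3 + 2*168 = -4/3 + 336 = 1004/3)
w(-9) + 129*76 = 1004/3 + 129*76 = 1004/3 + 9804 = 30416/3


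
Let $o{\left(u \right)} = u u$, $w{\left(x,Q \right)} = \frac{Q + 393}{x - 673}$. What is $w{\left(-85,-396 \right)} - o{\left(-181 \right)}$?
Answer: $- \frac{24832835}{758} \approx -32761.0$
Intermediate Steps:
$w{\left(x,Q \right)} = \frac{393 + Q}{-673 + x}$
$o{\left(u \right)} = u^{2}$
$w{\left(-85,-396 \right)} - o{\left(-181 \right)} = \frac{393 - 396}{-673 - 85} - \left(-181\right)^{2} = \frac{1}{-758} \left(-3\right) - 32761 = \left(- \frac{1}{758}\right) \left(-3\right) - 32761 = \frac{3}{758} - 32761 = - \frac{24832835}{758}$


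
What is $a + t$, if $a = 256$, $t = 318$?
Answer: $574$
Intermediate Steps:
$a + t = 256 + 318 = 574$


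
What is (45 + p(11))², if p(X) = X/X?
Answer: 2116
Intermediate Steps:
p(X) = 1
(45 + p(11))² = (45 + 1)² = 46² = 2116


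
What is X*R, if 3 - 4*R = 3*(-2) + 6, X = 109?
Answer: 327/4 ≈ 81.750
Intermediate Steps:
R = 3/4 (R = 3/4 - (3*(-2) + 6)/4 = 3/4 - (-6 + 6)/4 = 3/4 - 1/4*0 = 3/4 + 0 = 3/4 ≈ 0.75000)
X*R = 109*(3/4) = 327/4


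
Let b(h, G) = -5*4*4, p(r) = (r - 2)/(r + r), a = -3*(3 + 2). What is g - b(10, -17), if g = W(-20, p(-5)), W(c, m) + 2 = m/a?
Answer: 11693/150 ≈ 77.953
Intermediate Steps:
a = -15 (a = -3*5 = -15)
p(r) = (-2 + r)/(2*r) (p(r) = (-2 + r)/((2*r)) = (-2 + r)*(1/(2*r)) = (-2 + r)/(2*r))
W(c, m) = -2 - m/15 (W(c, m) = -2 + m/(-15) = -2 + m*(-1/15) = -2 - m/15)
b(h, G) = -80 (b(h, G) = -20*4 = -80)
g = -307/150 (g = -2 - (-2 - 5)/(30*(-5)) = -2 - (-1)*(-7)/(30*5) = -2 - 1/15*7/10 = -2 - 7/150 = -307/150 ≈ -2.0467)
g - b(10, -17) = -307/150 - 1*(-80) = -307/150 + 80 = 11693/150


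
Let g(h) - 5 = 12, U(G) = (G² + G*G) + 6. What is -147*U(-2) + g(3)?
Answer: -2041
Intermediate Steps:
U(G) = 6 + 2*G² (U(G) = (G² + G²) + 6 = 2*G² + 6 = 6 + 2*G²)
g(h) = 17 (g(h) = 5 + 12 = 17)
-147*U(-2) + g(3) = -147*(6 + 2*(-2)²) + 17 = -147*(6 + 2*4) + 17 = -147*(6 + 8) + 17 = -147*14 + 17 = -2058 + 17 = -2041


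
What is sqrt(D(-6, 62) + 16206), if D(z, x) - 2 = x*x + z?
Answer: sqrt(20046) ≈ 141.58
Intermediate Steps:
D(z, x) = 2 + z + x**2 (D(z, x) = 2 + (x*x + z) = 2 + (x**2 + z) = 2 + (z + x**2) = 2 + z + x**2)
sqrt(D(-6, 62) + 16206) = sqrt((2 - 6 + 62**2) + 16206) = sqrt((2 - 6 + 3844) + 16206) = sqrt(3840 + 16206) = sqrt(20046)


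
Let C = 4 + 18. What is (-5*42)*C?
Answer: -4620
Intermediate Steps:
C = 22
(-5*42)*C = -5*42*22 = -210*22 = -4620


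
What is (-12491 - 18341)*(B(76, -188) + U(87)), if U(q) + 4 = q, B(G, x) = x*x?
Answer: -1092285264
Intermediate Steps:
B(G, x) = x²
U(q) = -4 + q
(-12491 - 18341)*(B(76, -188) + U(87)) = (-12491 - 18341)*((-188)² + (-4 + 87)) = -30832*(35344 + 83) = -30832*35427 = -1092285264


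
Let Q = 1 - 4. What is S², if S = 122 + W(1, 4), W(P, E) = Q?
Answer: 14161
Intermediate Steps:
Q = -3
W(P, E) = -3
S = 119 (S = 122 - 3 = 119)
S² = 119² = 14161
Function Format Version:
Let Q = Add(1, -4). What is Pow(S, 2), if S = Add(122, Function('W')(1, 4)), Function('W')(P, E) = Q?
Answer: 14161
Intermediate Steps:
Q = -3
Function('W')(P, E) = -3
S = 119 (S = Add(122, -3) = 119)
Pow(S, 2) = Pow(119, 2) = 14161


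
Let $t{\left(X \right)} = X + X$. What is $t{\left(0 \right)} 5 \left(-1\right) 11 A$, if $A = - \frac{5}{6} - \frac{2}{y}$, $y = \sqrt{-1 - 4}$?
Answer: $0$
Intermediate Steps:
$t{\left(X \right)} = 2 X$
$y = i \sqrt{5}$ ($y = \sqrt{-5} = i \sqrt{5} \approx 2.2361 i$)
$A = - \frac{5}{6} + \frac{2 i \sqrt{5}}{5}$ ($A = - \frac{5}{6} - \frac{2}{i \sqrt{5}} = \left(-5\right) \frac{1}{6} - 2 \left(- \frac{i \sqrt{5}}{5}\right) = - \frac{5}{6} + \frac{2 i \sqrt{5}}{5} \approx -0.83333 + 0.89443 i$)
$t{\left(0 \right)} 5 \left(-1\right) 11 A = 2 \cdot 0 \cdot 5 \left(-1\right) 11 \left(- \frac{5}{6} + \frac{2 i \sqrt{5}}{5}\right) = 0 \cdot 5 \left(-1\right) 11 \left(- \frac{5}{6} + \frac{2 i \sqrt{5}}{5}\right) = 0 \left(-1\right) 11 \left(- \frac{5}{6} + \frac{2 i \sqrt{5}}{5}\right) = 0 \cdot 11 \left(- \frac{5}{6} + \frac{2 i \sqrt{5}}{5}\right) = 0 \left(- \frac{5}{6} + \frac{2 i \sqrt{5}}{5}\right) = 0$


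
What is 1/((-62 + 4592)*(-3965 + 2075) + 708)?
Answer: -1/8560992 ≈ -1.1681e-7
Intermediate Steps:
1/((-62 + 4592)*(-3965 + 2075) + 708) = 1/(4530*(-1890) + 708) = 1/(-8561700 + 708) = 1/(-8560992) = -1/8560992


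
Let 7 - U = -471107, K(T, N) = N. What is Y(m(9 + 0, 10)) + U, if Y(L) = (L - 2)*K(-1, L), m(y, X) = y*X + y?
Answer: 480717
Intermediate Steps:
m(y, X) = y + X*y (m(y, X) = X*y + y = y + X*y)
Y(L) = L*(-2 + L) (Y(L) = (L - 2)*L = (-2 + L)*L = L*(-2 + L))
U = 471114 (U = 7 - 1*(-471107) = 7 + 471107 = 471114)
Y(m(9 + 0, 10)) + U = ((9 + 0)*(1 + 10))*(-2 + (9 + 0)*(1 + 10)) + 471114 = (9*11)*(-2 + 9*11) + 471114 = 99*(-2 + 99) + 471114 = 99*97 + 471114 = 9603 + 471114 = 480717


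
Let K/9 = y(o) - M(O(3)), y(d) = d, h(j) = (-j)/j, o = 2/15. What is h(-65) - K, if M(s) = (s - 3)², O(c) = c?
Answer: -11/5 ≈ -2.2000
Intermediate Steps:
M(s) = (-3 + s)²
o = 2/15 (o = 2*(1/15) = 2/15 ≈ 0.13333)
h(j) = -1
K = 6/5 (K = 9*(2/15 - (-3 + 3)²) = 9*(2/15 - 1*0²) = 9*(2/15 - 1*0) = 9*(2/15 + 0) = 9*(2/15) = 6/5 ≈ 1.2000)
h(-65) - K = -1 - 1*6/5 = -1 - 6/5 = -11/5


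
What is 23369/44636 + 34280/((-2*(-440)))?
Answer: 19383585/490996 ≈ 39.478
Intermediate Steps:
23369/44636 + 34280/((-2*(-440))) = 23369*(1/44636) + 34280/880 = 23369/44636 + 34280*(1/880) = 23369/44636 + 857/22 = 19383585/490996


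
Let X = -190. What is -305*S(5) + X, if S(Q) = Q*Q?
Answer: -7815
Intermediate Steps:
S(Q) = Q**2
-305*S(5) + X = -305*5**2 - 190 = -305*25 - 190 = -7625 - 190 = -7815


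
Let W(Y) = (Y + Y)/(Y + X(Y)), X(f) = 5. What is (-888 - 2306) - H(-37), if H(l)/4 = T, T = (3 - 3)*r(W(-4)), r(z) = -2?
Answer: -3194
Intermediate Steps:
W(Y) = 2*Y/(5 + Y) (W(Y) = (Y + Y)/(Y + 5) = (2*Y)/(5 + Y) = 2*Y/(5 + Y))
T = 0 (T = (3 - 3)*(-2) = 0*(-2) = 0)
H(l) = 0 (H(l) = 4*0 = 0)
(-888 - 2306) - H(-37) = (-888 - 2306) - 1*0 = -3194 + 0 = -3194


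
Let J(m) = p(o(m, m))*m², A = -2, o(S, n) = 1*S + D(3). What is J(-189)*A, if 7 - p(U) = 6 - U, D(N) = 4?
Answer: 13145328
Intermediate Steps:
o(S, n) = 4 + S (o(S, n) = 1*S + 4 = S + 4 = 4 + S)
p(U) = 1 + U (p(U) = 7 - (6 - U) = 7 + (-6 + U) = 1 + U)
J(m) = m²*(5 + m) (J(m) = (1 + (4 + m))*m² = (5 + m)*m² = m²*(5 + m))
J(-189)*A = ((-189)²*(5 - 189))*(-2) = (35721*(-184))*(-2) = -6572664*(-2) = 13145328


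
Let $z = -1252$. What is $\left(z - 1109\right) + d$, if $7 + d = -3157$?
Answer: $-5525$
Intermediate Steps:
$d = -3164$ ($d = -7 - 3157 = -3164$)
$\left(z - 1109\right) + d = \left(-1252 - 1109\right) - 3164 = -2361 - 3164 = -5525$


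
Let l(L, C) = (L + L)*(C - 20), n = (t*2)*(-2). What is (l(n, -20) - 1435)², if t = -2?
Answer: 4305625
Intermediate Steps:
n = 8 (n = -2*2*(-2) = -4*(-2) = 8)
l(L, C) = 2*L*(-20 + C) (l(L, C) = (2*L)*(-20 + C) = 2*L*(-20 + C))
(l(n, -20) - 1435)² = (2*8*(-20 - 20) - 1435)² = (2*8*(-40) - 1435)² = (-640 - 1435)² = (-2075)² = 4305625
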